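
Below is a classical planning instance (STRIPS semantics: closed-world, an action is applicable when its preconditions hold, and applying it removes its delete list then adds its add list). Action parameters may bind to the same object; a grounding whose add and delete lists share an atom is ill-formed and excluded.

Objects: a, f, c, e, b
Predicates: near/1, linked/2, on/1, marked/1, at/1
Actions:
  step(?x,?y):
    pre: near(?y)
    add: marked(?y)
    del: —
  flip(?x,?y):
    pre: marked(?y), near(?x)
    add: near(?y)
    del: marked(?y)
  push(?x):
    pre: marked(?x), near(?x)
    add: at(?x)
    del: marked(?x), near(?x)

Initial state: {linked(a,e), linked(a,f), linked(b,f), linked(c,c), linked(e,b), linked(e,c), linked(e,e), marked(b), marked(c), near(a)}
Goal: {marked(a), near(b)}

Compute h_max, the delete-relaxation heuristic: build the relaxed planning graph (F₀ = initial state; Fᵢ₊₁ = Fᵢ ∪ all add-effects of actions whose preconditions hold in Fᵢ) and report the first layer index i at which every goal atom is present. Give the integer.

1

F0 = init (10 atoms)
F1 = F0 ∪ {marked(a), near(b), near(c)}  (13 atoms)
goal ⊆ F1  ⇒  h_max = 1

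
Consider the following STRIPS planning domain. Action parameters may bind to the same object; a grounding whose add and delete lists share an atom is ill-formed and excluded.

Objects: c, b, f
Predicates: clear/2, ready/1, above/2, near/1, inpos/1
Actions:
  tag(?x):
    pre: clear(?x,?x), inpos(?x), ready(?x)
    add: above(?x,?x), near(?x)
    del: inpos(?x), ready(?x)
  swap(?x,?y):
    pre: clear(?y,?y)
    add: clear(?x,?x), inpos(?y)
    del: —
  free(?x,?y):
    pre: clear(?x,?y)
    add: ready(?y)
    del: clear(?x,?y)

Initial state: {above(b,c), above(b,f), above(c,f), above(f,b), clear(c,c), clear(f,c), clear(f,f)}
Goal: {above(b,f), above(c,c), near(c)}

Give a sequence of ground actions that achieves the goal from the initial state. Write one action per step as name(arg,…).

swap(c,c); free(f,c); tag(c)

1. swap(c,c)  →  {above(b,c), above(b,f), above(c,f), above(f,b), clear(c,c), clear(f,c), clear(f,f), inpos(c)}
2. free(f,c)  →  {above(b,c), above(b,f), above(c,f), above(f,b), clear(c,c), clear(f,f), inpos(c), ready(c)}
3. tag(c)  →  {above(b,c), above(b,f), above(c,c), above(c,f), above(f,b), clear(c,c), clear(f,f), near(c)}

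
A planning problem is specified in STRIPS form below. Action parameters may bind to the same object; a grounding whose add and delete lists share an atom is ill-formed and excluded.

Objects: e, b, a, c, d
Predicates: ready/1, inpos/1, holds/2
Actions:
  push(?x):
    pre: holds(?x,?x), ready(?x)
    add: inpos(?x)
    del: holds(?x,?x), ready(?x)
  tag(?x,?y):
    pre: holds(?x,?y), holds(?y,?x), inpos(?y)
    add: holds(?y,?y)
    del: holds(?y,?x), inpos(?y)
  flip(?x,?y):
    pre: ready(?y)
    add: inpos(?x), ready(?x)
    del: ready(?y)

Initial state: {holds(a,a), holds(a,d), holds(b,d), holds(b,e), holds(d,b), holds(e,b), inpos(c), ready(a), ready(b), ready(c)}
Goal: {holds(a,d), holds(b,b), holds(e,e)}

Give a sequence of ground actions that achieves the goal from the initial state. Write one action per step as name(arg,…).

1. flip(e,b)  →  {holds(a,a), holds(a,d), holds(b,d), holds(b,e), holds(d,b), holds(e,b), inpos(c), inpos(e), ready(a), ready(c), ready(e)}
2. tag(b,e)  →  {holds(a,a), holds(a,d), holds(b,d), holds(b,e), holds(d,b), holds(e,e), inpos(c), ready(a), ready(c), ready(e)}
3. flip(b,e)  →  {holds(a,a), holds(a,d), holds(b,d), holds(b,e), holds(d,b), holds(e,e), inpos(b), inpos(c), ready(a), ready(b), ready(c)}
4. tag(d,b)  →  {holds(a,a), holds(a,d), holds(b,b), holds(b,e), holds(d,b), holds(e,e), inpos(c), ready(a), ready(b), ready(c)}

flip(e,b); tag(b,e); flip(b,e); tag(d,b)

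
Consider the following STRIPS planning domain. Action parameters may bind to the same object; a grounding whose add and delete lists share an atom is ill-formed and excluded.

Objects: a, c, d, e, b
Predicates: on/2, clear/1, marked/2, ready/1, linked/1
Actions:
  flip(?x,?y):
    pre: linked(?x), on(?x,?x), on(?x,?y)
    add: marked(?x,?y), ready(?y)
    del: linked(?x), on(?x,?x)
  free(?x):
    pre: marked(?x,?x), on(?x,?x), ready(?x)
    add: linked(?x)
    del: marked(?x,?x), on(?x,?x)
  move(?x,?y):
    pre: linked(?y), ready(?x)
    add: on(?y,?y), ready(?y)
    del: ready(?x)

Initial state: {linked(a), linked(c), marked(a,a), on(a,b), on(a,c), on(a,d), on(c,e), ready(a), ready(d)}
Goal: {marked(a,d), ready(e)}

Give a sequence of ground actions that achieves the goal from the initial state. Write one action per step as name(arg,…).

1. move(a,c)  →  {linked(a), linked(c), marked(a,a), on(a,b), on(a,c), on(a,d), on(c,c), on(c,e), ready(c), ready(d)}
2. flip(c,e)  →  {linked(a), marked(a,a), marked(c,e), on(a,b), on(a,c), on(a,d), on(c,e), ready(c), ready(d), ready(e)}
3. move(c,a)  →  {linked(a), marked(a,a), marked(c,e), on(a,a), on(a,b), on(a,c), on(a,d), on(c,e), ready(a), ready(d), ready(e)}
4. flip(a,d)  →  {marked(a,a), marked(a,d), marked(c,e), on(a,b), on(a,c), on(a,d), on(c,e), ready(a), ready(d), ready(e)}

move(a,c); flip(c,e); move(c,a); flip(a,d)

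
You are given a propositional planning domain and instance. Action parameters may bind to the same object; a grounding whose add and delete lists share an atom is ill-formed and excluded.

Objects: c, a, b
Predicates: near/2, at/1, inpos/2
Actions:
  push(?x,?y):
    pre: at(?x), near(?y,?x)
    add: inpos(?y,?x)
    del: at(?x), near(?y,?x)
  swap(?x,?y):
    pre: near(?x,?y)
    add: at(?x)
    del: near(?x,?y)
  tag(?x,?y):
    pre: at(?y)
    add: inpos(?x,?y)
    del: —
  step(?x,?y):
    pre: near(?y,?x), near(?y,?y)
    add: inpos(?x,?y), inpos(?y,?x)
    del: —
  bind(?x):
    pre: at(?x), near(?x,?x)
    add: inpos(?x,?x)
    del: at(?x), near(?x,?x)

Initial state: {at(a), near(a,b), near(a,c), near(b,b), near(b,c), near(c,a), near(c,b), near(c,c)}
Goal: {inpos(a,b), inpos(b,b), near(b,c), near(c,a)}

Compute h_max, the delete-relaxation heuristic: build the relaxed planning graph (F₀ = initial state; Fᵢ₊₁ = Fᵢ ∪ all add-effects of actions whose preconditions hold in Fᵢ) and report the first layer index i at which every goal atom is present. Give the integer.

F0 = init (8 atoms)
F1 = F0 ∪ {at(b), at(c), inpos(a,a), inpos(a,c), inpos(b,a), inpos(b,b), inpos(b,c), inpos(c,a), inpos(c,b), inpos(c,c)}  (18 atoms)
F2 = F1 ∪ {inpos(a,b)}  (19 atoms)
goal ⊆ F2  ⇒  h_max = 2

2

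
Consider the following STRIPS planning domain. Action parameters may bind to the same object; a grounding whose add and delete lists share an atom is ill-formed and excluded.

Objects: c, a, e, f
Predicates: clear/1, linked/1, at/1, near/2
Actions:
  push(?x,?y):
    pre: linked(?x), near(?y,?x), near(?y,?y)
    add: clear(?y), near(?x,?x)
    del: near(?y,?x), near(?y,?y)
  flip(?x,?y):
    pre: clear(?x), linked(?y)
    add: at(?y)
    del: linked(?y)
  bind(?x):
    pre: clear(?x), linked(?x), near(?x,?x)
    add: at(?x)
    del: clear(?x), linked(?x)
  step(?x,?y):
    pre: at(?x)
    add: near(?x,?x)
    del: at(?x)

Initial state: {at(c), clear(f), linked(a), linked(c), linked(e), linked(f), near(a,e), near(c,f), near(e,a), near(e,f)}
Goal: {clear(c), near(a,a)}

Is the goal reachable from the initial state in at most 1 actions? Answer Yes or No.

No

1. flip(f,a)  →  {at(a), at(c), clear(f), linked(c), linked(e), linked(f), near(a,e), near(c,f), near(e,a), near(e,f)}
2. step(c,c)  →  {at(a), clear(f), linked(c), linked(e), linked(f), near(a,e), near(c,c), near(c,f), near(e,a), near(e,f)}
3. push(f,c)  →  {at(a), clear(c), clear(f), linked(c), linked(e), linked(f), near(a,e), near(e,a), near(e,f), near(f,f)}
4. step(a,c)  →  {clear(c), clear(f), linked(c), linked(e), linked(f), near(a,a), near(a,e), near(e,a), near(e,f), near(f,f)}
optimal plan length = 4; 4 > 1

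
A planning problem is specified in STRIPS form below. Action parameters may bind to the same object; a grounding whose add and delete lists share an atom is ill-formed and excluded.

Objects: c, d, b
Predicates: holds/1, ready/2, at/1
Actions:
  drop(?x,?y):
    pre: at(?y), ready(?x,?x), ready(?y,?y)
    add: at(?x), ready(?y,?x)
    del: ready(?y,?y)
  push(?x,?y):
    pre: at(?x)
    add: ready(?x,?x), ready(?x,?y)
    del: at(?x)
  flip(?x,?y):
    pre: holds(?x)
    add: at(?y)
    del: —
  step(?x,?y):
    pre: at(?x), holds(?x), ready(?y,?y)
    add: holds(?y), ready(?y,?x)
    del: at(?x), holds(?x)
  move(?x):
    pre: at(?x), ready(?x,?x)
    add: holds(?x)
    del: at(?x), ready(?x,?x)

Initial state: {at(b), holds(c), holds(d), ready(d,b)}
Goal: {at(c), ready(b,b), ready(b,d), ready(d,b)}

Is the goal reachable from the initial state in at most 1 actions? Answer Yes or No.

1. push(b,d)  →  {holds(c), holds(d), ready(b,b), ready(b,d), ready(d,b)}
2. flip(c,c)  →  {at(c), holds(c), holds(d), ready(b,b), ready(b,d), ready(d,b)}
optimal plan length = 2; 2 > 1

No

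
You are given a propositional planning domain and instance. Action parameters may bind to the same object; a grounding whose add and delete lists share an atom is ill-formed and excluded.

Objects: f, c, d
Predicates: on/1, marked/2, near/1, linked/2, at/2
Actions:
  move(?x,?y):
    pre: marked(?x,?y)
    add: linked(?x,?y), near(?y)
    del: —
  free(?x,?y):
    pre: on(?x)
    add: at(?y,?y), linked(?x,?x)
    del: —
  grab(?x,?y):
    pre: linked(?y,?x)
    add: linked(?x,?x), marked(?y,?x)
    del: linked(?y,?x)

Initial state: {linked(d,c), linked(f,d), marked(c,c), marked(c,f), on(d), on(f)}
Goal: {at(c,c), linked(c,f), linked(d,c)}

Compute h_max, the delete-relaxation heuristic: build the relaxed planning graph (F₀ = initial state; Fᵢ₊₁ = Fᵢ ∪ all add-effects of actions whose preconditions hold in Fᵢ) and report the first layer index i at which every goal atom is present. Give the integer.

F0 = init (6 atoms)
F1 = F0 ∪ {at(c,c), at(d,d), at(f,f), linked(c,c), linked(c,f), linked(d,d), linked(f,f), marked(d,c), marked(f,d), near(c), near(f)}  (17 atoms)
goal ⊆ F1  ⇒  h_max = 1

1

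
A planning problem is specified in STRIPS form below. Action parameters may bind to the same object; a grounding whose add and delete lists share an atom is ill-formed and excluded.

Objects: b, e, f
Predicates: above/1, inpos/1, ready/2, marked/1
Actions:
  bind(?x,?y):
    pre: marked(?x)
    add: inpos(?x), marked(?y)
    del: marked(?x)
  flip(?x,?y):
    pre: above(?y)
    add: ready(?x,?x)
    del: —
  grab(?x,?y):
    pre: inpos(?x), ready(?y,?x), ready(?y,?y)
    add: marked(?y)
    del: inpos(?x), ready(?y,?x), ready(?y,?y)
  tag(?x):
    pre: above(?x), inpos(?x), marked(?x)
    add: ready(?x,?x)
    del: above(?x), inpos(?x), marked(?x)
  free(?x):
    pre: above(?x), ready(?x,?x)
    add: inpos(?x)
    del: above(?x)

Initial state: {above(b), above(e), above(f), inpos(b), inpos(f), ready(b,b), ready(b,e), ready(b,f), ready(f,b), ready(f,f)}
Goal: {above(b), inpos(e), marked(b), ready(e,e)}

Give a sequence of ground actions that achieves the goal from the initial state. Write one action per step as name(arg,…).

flip(e,b); grab(b,b); free(e)

1. flip(e,b)  →  {above(b), above(e), above(f), inpos(b), inpos(f), ready(b,b), ready(b,e), ready(b,f), ready(e,e), ready(f,b), ready(f,f)}
2. grab(b,b)  →  {above(b), above(e), above(f), inpos(f), marked(b), ready(b,e), ready(b,f), ready(e,e), ready(f,b), ready(f,f)}
3. free(e)  →  {above(b), above(f), inpos(e), inpos(f), marked(b), ready(b,e), ready(b,f), ready(e,e), ready(f,b), ready(f,f)}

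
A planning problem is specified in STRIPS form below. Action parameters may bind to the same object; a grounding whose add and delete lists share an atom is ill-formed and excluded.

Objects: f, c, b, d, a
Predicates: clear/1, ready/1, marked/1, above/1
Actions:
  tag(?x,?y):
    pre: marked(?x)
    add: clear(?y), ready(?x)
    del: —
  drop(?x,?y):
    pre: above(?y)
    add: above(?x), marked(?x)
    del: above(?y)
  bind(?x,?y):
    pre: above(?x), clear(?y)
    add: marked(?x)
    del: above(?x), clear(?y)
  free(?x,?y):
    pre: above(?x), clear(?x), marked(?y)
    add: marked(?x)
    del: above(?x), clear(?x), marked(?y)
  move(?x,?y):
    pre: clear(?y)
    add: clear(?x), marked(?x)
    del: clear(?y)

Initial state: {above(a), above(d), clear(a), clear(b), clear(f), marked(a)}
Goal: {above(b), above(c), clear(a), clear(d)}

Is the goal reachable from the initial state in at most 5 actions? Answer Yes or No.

1. tag(a,d)  →  {above(a), above(d), clear(a), clear(b), clear(d), clear(f), marked(a), ready(a)}
2. drop(c,d)  →  {above(a), above(c), clear(a), clear(b), clear(d), clear(f), marked(a), marked(c), ready(a)}
3. drop(b,a)  →  {above(b), above(c), clear(a), clear(b), clear(d), clear(f), marked(a), marked(b), marked(c), ready(a)}
optimal plan length = 3; 3 ≤ 5

Yes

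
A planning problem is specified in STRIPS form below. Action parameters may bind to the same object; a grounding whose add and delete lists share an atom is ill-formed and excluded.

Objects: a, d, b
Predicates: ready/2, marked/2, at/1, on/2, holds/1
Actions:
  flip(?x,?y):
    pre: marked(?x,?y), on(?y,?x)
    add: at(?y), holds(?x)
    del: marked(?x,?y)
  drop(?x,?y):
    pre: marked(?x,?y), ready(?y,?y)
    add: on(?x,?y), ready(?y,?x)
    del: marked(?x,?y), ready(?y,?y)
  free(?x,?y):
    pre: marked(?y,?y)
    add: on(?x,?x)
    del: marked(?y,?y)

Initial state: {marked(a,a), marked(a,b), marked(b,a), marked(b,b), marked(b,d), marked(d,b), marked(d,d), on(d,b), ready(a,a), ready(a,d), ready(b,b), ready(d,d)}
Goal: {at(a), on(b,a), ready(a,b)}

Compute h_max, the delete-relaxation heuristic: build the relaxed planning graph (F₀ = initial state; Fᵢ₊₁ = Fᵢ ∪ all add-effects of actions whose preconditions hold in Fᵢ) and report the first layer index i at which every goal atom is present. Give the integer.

F0 = init (12 atoms)
F1 = F0 ∪ {at(d), holds(b), on(a,a), on(a,b), on(b,a), on(b,b), on(b,d), on(d,d), ready(a,b), ready(b,a), ready(b,d), ready(d,b)}  (24 atoms)
F2 = F1 ∪ {at(a), at(b), holds(a), holds(d)}  (28 atoms)
goal ⊆ F2  ⇒  h_max = 2

2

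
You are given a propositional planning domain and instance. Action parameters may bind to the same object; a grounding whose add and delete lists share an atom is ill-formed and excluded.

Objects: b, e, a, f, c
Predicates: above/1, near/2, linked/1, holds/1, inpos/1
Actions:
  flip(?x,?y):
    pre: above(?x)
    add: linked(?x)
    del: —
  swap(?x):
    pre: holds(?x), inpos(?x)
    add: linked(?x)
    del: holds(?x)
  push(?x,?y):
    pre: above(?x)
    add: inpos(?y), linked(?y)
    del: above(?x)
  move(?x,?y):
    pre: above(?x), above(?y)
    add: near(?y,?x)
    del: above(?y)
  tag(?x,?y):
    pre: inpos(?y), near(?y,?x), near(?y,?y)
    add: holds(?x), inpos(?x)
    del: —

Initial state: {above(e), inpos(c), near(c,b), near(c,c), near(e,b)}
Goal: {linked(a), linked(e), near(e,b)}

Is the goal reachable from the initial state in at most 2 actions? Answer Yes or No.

1. flip(e,b)  →  {above(e), inpos(c), linked(e), near(c,b), near(c,c), near(e,b)}
2. push(e,a)  →  {inpos(a), inpos(c), linked(a), linked(e), near(c,b), near(c,c), near(e,b)}
optimal plan length = 2; 2 ≤ 2

Yes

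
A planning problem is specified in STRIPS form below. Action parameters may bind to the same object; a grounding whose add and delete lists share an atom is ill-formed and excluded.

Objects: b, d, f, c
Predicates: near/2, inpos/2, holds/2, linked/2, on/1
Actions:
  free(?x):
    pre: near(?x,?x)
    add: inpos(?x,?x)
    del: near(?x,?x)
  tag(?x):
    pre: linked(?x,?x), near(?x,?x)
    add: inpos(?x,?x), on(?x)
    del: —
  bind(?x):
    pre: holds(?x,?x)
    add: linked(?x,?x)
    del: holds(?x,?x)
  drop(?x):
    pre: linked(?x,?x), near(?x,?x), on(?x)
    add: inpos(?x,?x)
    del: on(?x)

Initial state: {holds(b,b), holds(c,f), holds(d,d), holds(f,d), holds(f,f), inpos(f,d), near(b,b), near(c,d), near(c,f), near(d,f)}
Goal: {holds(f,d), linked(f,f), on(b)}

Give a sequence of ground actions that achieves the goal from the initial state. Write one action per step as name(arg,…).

1. bind(b)  →  {holds(c,f), holds(d,d), holds(f,d), holds(f,f), inpos(f,d), linked(b,b), near(b,b), near(c,d), near(c,f), near(d,f)}
2. tag(b)  →  {holds(c,f), holds(d,d), holds(f,d), holds(f,f), inpos(b,b), inpos(f,d), linked(b,b), near(b,b), near(c,d), near(c,f), near(d,f), on(b)}
3. bind(f)  →  {holds(c,f), holds(d,d), holds(f,d), inpos(b,b), inpos(f,d), linked(b,b), linked(f,f), near(b,b), near(c,d), near(c,f), near(d,f), on(b)}

bind(b); tag(b); bind(f)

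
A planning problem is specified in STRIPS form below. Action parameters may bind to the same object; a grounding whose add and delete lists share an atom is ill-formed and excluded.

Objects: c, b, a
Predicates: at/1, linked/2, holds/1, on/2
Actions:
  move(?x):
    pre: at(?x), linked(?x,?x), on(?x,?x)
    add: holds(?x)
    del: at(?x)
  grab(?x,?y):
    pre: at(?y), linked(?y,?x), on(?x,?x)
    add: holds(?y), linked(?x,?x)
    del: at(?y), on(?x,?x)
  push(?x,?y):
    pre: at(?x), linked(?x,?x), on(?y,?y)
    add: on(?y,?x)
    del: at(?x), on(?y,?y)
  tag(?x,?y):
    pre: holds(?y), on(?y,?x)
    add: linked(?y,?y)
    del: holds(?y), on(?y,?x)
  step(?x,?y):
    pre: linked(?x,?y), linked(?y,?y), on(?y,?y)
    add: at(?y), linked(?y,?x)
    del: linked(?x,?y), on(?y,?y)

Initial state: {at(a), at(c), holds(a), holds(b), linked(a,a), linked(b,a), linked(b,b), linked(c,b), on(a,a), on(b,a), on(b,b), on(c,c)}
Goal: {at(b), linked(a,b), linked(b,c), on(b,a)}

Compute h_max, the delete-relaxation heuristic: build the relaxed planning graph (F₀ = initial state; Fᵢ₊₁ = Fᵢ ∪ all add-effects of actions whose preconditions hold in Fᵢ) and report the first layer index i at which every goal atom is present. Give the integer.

F0 = init (12 atoms)
F1 = F0 ∪ {at(b), holds(c), linked(a,b), linked(b,c), on(c,a)}  (17 atoms)
goal ⊆ F1  ⇒  h_max = 1

1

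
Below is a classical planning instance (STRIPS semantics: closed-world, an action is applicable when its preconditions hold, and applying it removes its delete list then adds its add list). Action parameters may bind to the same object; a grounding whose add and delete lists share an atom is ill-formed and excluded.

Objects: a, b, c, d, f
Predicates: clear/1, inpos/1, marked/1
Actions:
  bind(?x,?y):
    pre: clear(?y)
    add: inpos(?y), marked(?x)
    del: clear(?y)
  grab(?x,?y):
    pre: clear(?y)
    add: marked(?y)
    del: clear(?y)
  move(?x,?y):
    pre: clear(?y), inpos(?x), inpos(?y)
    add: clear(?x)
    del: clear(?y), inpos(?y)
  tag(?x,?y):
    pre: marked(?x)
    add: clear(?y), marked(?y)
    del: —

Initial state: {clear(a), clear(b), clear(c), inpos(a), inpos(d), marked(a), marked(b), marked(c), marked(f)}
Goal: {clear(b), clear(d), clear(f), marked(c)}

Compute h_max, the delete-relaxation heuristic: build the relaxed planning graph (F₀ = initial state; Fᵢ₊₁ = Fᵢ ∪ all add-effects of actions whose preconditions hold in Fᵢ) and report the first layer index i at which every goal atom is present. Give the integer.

F0 = init (9 atoms)
F1 = F0 ∪ {clear(d), clear(f), inpos(b), inpos(c), marked(d)}  (14 atoms)
goal ⊆ F1  ⇒  h_max = 1

1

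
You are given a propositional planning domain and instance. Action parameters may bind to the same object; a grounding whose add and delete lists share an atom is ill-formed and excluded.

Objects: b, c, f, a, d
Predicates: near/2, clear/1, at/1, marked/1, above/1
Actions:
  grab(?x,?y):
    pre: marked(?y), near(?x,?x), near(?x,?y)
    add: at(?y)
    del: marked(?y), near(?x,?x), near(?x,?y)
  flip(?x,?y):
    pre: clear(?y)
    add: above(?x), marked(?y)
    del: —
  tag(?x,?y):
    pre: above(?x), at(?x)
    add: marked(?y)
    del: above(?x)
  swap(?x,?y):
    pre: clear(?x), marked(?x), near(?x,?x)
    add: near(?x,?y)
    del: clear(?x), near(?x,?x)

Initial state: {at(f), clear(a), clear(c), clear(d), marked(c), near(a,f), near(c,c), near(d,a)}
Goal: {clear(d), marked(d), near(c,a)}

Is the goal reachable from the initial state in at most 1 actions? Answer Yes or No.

No

1. flip(b,d)  →  {above(b), at(f), clear(a), clear(c), clear(d), marked(c), marked(d), near(a,f), near(c,c), near(d,a)}
2. swap(c,a)  →  {above(b), at(f), clear(a), clear(d), marked(c), marked(d), near(a,f), near(c,a), near(d,a)}
optimal plan length = 2; 2 > 1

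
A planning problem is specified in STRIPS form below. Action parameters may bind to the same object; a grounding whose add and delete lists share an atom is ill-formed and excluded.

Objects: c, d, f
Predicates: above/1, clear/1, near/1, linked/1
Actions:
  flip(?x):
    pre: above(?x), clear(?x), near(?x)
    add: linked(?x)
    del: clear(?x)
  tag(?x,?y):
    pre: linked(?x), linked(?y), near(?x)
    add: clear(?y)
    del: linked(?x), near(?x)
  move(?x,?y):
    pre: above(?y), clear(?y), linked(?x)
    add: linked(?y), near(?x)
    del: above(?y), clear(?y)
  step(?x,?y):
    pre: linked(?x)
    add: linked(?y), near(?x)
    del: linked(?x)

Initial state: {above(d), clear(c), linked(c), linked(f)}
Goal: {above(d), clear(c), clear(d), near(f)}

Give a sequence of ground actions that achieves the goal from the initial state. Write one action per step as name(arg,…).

step(c,d); step(f,c); tag(c,d)

1. step(c,d)  →  {above(d), clear(c), linked(d), linked(f), near(c)}
2. step(f,c)  →  {above(d), clear(c), linked(c), linked(d), near(c), near(f)}
3. tag(c,d)  →  {above(d), clear(c), clear(d), linked(d), near(f)}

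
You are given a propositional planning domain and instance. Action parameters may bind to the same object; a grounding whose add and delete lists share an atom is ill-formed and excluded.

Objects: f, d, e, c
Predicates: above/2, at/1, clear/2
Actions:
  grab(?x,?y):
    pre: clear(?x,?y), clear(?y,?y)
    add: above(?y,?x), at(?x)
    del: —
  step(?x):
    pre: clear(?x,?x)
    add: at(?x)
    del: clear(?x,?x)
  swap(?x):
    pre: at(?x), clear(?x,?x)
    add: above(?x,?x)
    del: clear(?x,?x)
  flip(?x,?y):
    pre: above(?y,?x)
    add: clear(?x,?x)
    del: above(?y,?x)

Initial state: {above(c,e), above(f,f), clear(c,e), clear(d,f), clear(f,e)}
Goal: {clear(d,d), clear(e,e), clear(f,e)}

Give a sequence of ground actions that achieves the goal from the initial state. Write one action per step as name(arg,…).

flip(f,f); grab(d,f); flip(d,f); flip(e,c)

1. flip(f,f)  →  {above(c,e), clear(c,e), clear(d,f), clear(f,e), clear(f,f)}
2. grab(d,f)  →  {above(c,e), above(f,d), at(d), clear(c,e), clear(d,f), clear(f,e), clear(f,f)}
3. flip(d,f)  →  {above(c,e), at(d), clear(c,e), clear(d,d), clear(d,f), clear(f,e), clear(f,f)}
4. flip(e,c)  →  {at(d), clear(c,e), clear(d,d), clear(d,f), clear(e,e), clear(f,e), clear(f,f)}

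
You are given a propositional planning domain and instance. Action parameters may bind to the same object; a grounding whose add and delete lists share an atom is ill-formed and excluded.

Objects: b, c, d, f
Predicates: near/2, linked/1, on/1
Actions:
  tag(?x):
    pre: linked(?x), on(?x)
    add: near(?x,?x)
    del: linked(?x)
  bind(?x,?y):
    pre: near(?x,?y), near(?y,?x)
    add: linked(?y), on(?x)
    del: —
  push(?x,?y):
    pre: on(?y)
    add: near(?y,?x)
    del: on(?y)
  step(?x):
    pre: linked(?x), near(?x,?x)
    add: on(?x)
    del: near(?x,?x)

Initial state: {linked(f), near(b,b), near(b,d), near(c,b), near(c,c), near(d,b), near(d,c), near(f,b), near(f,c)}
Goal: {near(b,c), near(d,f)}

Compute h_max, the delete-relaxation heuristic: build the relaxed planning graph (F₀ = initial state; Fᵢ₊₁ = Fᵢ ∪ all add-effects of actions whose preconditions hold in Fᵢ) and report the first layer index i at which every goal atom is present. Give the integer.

F0 = init (9 atoms)
F1 = F0 ∪ {linked(b), linked(c), linked(d), on(b), on(c), on(d)}  (15 atoms)
F2 = F1 ∪ {near(b,c), near(b,f), near(c,d), near(c,f), near(d,d), near(d,f)}  (21 atoms)
goal ⊆ F2  ⇒  h_max = 2

2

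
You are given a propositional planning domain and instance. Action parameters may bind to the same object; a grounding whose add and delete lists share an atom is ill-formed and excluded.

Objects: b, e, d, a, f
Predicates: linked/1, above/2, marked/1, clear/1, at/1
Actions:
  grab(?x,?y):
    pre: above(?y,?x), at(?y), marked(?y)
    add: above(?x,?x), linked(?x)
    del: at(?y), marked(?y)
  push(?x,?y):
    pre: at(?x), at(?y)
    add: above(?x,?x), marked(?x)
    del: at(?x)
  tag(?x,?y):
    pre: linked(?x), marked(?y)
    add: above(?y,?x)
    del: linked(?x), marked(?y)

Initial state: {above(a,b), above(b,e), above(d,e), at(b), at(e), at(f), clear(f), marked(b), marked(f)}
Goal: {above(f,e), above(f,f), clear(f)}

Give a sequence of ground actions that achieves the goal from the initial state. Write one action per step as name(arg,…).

1. grab(e,b)  →  {above(a,b), above(b,e), above(d,e), above(e,e), at(e), at(f), clear(f), linked(e), marked(f)}
2. push(f,e)  →  {above(a,b), above(b,e), above(d,e), above(e,e), above(f,f), at(e), clear(f), linked(e), marked(f)}
3. tag(e,f)  →  {above(a,b), above(b,e), above(d,e), above(e,e), above(f,e), above(f,f), at(e), clear(f)}

grab(e,b); push(f,e); tag(e,f)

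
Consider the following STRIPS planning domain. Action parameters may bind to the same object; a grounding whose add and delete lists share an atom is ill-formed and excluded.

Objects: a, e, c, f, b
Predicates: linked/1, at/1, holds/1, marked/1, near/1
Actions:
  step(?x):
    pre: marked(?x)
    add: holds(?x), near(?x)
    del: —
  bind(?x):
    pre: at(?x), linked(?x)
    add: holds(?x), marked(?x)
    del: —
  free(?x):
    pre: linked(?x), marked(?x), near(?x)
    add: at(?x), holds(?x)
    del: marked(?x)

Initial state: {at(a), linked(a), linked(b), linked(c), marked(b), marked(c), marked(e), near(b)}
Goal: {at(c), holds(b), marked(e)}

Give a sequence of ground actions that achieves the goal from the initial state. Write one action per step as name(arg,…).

1. step(c)  →  {at(a), holds(c), linked(a), linked(b), linked(c), marked(b), marked(c), marked(e), near(b), near(c)}
2. step(b)  →  {at(a), holds(b), holds(c), linked(a), linked(b), linked(c), marked(b), marked(c), marked(e), near(b), near(c)}
3. free(c)  →  {at(a), at(c), holds(b), holds(c), linked(a), linked(b), linked(c), marked(b), marked(e), near(b), near(c)}

step(c); step(b); free(c)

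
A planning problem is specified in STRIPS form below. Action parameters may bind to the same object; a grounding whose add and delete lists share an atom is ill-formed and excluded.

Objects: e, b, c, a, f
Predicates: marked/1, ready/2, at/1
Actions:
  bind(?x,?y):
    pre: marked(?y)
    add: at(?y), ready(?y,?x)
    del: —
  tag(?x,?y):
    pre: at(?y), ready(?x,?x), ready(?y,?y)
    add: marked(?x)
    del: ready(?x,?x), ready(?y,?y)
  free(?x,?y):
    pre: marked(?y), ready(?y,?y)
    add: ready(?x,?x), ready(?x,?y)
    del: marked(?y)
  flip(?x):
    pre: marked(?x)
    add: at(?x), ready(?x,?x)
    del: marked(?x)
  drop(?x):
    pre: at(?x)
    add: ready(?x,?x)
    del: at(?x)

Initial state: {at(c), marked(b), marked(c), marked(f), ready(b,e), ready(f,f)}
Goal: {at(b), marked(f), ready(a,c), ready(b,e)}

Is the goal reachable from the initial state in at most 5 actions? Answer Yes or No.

Yes

1. bind(e,b)  →  {at(b), at(c), marked(b), marked(c), marked(f), ready(b,e), ready(f,f)}
2. bind(c,c)  →  {at(b), at(c), marked(b), marked(c), marked(f), ready(b,e), ready(c,c), ready(f,f)}
3. free(a,c)  →  {at(b), at(c), marked(b), marked(f), ready(a,a), ready(a,c), ready(b,e), ready(c,c), ready(f,f)}
optimal plan length = 3; 3 ≤ 5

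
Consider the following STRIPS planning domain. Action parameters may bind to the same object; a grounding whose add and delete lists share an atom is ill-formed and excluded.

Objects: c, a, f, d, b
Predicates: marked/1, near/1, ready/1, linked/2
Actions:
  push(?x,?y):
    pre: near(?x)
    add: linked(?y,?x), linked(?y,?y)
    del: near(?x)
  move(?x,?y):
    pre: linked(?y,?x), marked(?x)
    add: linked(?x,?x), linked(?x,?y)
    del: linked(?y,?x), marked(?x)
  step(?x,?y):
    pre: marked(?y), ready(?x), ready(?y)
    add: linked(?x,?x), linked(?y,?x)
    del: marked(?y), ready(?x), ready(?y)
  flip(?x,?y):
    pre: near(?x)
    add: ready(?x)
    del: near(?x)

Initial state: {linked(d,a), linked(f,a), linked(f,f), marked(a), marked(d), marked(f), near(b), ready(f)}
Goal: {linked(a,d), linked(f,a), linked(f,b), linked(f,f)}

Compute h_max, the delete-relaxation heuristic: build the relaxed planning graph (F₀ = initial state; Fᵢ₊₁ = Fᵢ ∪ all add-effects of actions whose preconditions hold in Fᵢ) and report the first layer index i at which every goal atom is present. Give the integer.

1

F0 = init (8 atoms)
F1 = F0 ∪ {linked(a,a), linked(a,b), linked(a,d), linked(a,f), linked(b,b), linked(c,b), linked(c,c), linked(d,b), linked(d,d), linked(f,b), ready(b)}  (19 atoms)
goal ⊆ F1  ⇒  h_max = 1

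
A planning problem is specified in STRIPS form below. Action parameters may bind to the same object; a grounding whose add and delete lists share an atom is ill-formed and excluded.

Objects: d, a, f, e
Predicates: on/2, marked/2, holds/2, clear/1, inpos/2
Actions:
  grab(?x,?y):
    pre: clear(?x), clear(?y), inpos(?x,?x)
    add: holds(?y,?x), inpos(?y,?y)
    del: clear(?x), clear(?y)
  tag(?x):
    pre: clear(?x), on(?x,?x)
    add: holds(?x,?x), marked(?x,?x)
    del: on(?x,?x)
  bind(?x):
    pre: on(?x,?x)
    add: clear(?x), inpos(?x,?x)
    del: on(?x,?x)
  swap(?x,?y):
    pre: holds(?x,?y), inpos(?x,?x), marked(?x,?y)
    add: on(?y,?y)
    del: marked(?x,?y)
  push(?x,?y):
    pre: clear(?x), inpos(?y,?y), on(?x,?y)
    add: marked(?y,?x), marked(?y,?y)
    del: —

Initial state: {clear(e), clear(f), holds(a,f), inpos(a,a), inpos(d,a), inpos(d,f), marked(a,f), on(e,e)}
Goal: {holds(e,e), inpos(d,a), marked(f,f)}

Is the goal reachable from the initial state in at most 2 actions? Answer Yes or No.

1. tag(e)  →  {clear(e), clear(f), holds(a,f), holds(e,e), inpos(a,a), inpos(d,a), inpos(d,f), marked(a,f), marked(e,e)}
2. swap(a,f)  →  {clear(e), clear(f), holds(a,f), holds(e,e), inpos(a,a), inpos(d,a), inpos(d,f), marked(e,e), on(f,f)}
3. tag(f)  →  {clear(e), clear(f), holds(a,f), holds(e,e), holds(f,f), inpos(a,a), inpos(d,a), inpos(d,f), marked(e,e), marked(f,f)}
optimal plan length = 3; 3 > 2

No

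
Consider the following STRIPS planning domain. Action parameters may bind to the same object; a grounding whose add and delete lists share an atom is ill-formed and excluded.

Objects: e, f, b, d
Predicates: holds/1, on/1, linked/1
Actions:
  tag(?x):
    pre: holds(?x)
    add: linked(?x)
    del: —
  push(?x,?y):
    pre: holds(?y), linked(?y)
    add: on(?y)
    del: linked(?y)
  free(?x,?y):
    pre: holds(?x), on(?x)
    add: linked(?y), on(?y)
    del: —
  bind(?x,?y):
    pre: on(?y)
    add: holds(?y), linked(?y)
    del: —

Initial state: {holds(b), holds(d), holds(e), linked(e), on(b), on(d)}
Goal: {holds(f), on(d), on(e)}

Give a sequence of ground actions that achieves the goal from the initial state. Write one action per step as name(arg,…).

push(e,e); free(e,f); bind(e,f)

1. push(e,e)  →  {holds(b), holds(d), holds(e), on(b), on(d), on(e)}
2. free(e,f)  →  {holds(b), holds(d), holds(e), linked(f), on(b), on(d), on(e), on(f)}
3. bind(e,f)  →  {holds(b), holds(d), holds(e), holds(f), linked(f), on(b), on(d), on(e), on(f)}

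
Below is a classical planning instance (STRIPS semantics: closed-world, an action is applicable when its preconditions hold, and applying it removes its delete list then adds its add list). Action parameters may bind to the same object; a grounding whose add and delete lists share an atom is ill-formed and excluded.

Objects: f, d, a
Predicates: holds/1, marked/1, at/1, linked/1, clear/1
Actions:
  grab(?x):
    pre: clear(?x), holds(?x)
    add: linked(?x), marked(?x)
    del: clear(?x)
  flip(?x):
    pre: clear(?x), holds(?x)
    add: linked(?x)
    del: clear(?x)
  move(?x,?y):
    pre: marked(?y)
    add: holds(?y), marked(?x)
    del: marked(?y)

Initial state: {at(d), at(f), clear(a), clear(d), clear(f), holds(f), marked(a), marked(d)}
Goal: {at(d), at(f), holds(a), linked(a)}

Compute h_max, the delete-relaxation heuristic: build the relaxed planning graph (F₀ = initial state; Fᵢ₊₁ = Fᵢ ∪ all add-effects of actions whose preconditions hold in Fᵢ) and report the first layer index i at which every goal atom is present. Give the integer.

2

F0 = init (8 atoms)
F1 = F0 ∪ {holds(a), holds(d), linked(f), marked(f)}  (12 atoms)
F2 = F1 ∪ {linked(a), linked(d)}  (14 atoms)
goal ⊆ F2  ⇒  h_max = 2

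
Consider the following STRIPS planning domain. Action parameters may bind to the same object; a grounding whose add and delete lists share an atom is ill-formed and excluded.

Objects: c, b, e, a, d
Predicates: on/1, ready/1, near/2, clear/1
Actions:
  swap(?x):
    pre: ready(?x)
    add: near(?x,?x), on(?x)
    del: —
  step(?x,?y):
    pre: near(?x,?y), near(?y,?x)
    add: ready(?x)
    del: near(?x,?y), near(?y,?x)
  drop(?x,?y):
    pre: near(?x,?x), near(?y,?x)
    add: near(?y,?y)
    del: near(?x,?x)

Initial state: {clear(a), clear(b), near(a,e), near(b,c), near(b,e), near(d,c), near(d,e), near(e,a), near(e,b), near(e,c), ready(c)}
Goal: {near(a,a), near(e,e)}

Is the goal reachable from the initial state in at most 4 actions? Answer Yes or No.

Yes

1. swap(c)  →  {clear(a), clear(b), near(a,e), near(b,c), near(b,e), near(c,c), near(d,c), near(d,e), near(e,a), near(e,b), near(e,c), on(c), ready(c)}
2. step(a,e)  →  {clear(a), clear(b), near(b,c), near(b,e), near(c,c), near(d,c), near(d,e), near(e,b), near(e,c), on(c), ready(a), ready(c)}
3. swap(a)  →  {clear(a), clear(b), near(a,a), near(b,c), near(b,e), near(c,c), near(d,c), near(d,e), near(e,b), near(e,c), on(a), on(c), ready(a), ready(c)}
4. drop(c,e)  →  {clear(a), clear(b), near(a,a), near(b,c), near(b,e), near(d,c), near(d,e), near(e,b), near(e,c), near(e,e), on(a), on(c), ready(a), ready(c)}
optimal plan length = 4; 4 ≤ 4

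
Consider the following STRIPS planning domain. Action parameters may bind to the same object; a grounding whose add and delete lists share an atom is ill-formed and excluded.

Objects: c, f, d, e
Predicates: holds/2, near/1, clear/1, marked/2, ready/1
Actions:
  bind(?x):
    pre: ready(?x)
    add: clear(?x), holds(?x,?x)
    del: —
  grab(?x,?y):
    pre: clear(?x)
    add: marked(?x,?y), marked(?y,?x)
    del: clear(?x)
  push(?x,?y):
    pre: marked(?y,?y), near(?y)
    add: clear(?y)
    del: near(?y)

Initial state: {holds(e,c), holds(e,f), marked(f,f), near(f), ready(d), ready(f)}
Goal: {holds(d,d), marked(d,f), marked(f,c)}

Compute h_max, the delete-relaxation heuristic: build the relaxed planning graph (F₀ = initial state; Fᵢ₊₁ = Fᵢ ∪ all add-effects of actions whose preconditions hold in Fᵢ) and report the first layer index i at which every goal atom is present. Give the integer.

2

F0 = init (6 atoms)
F1 = F0 ∪ {clear(d), clear(f), holds(d,d), holds(f,f)}  (10 atoms)
F2 = F1 ∪ {marked(c,d), marked(c,f), marked(d,c), marked(d,d), marked(d,e), marked(d,f), marked(e,d), marked(e,f), marked(f,c), marked(f,d), marked(f,e)}  (21 atoms)
goal ⊆ F2  ⇒  h_max = 2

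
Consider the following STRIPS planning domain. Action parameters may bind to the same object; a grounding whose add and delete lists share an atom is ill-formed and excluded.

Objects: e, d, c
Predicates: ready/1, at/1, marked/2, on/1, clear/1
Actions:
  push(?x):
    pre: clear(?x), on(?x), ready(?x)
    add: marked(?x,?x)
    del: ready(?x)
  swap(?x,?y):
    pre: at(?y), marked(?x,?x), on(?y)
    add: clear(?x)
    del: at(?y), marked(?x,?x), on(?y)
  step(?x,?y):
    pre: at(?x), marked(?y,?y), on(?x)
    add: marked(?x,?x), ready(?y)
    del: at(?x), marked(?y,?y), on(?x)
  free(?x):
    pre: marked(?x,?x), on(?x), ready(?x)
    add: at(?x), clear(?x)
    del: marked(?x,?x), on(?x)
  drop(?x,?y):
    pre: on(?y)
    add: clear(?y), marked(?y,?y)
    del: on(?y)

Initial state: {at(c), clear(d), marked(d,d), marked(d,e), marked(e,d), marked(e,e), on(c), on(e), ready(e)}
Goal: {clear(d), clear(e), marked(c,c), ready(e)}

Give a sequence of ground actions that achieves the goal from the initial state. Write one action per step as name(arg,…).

step(c,e); drop(e,e)

1. step(c,e)  →  {clear(d), marked(c,c), marked(d,d), marked(d,e), marked(e,d), on(e), ready(e)}
2. drop(e,e)  →  {clear(d), clear(e), marked(c,c), marked(d,d), marked(d,e), marked(e,d), marked(e,e), ready(e)}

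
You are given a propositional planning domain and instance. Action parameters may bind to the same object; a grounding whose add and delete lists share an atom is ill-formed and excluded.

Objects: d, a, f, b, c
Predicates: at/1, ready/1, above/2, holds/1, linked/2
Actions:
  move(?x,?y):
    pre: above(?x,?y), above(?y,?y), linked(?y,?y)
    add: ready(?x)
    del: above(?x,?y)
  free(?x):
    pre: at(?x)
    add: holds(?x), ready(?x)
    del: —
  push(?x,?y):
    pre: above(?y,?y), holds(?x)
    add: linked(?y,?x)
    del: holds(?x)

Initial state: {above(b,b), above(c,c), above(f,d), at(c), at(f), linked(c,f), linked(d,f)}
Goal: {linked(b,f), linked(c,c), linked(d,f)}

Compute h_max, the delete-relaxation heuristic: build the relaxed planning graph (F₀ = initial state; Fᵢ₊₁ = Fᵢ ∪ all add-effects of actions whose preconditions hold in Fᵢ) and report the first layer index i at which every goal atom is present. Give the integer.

F0 = init (7 atoms)
F1 = F0 ∪ {holds(c), holds(f), ready(c), ready(f)}  (11 atoms)
F2 = F1 ∪ {linked(b,c), linked(b,f), linked(c,c)}  (14 atoms)
goal ⊆ F2  ⇒  h_max = 2

2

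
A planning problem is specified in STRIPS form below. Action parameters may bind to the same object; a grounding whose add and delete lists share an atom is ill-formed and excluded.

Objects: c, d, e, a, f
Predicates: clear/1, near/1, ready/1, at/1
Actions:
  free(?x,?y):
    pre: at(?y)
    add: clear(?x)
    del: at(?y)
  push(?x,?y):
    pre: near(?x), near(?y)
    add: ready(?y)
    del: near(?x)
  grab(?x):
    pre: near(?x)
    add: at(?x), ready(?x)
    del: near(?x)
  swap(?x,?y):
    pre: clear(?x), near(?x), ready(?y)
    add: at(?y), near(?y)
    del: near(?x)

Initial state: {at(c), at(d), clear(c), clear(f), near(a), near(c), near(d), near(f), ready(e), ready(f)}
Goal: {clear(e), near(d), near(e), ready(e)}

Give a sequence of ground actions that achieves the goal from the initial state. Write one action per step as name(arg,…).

free(e,c); swap(c,e)

1. free(e,c)  →  {at(d), clear(c), clear(e), clear(f), near(a), near(c), near(d), near(f), ready(e), ready(f)}
2. swap(c,e)  →  {at(d), at(e), clear(c), clear(e), clear(f), near(a), near(d), near(e), near(f), ready(e), ready(f)}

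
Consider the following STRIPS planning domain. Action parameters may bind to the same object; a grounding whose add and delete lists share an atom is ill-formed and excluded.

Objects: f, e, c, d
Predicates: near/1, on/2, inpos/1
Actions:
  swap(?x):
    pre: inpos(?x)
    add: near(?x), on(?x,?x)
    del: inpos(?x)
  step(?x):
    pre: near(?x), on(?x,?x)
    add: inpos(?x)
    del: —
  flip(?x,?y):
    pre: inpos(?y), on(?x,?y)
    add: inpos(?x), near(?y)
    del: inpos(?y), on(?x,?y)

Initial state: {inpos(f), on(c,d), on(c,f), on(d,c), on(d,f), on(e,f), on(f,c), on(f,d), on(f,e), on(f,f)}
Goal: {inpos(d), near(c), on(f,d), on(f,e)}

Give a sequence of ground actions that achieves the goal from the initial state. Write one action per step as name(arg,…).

flip(c,f); flip(d,c)

1. flip(c,f)  →  {inpos(c), near(f), on(c,d), on(d,c), on(d,f), on(e,f), on(f,c), on(f,d), on(f,e), on(f,f)}
2. flip(d,c)  →  {inpos(d), near(c), near(f), on(c,d), on(d,f), on(e,f), on(f,c), on(f,d), on(f,e), on(f,f)}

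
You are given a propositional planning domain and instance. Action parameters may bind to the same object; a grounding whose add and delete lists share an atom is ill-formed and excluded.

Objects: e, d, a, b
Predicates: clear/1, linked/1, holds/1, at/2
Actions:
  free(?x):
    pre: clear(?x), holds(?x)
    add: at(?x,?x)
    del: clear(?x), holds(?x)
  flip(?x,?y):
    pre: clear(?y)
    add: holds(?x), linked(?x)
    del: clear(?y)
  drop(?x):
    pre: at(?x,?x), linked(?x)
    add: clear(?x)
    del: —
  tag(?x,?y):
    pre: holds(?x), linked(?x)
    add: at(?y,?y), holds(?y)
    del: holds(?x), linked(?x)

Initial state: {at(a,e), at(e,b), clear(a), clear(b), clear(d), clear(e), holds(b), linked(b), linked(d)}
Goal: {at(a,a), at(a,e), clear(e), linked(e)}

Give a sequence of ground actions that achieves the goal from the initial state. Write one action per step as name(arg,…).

flip(e,d); tag(b,a)

1. flip(e,d)  →  {at(a,e), at(e,b), clear(a), clear(b), clear(e), holds(b), holds(e), linked(b), linked(d), linked(e)}
2. tag(b,a)  →  {at(a,a), at(a,e), at(e,b), clear(a), clear(b), clear(e), holds(a), holds(e), linked(d), linked(e)}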